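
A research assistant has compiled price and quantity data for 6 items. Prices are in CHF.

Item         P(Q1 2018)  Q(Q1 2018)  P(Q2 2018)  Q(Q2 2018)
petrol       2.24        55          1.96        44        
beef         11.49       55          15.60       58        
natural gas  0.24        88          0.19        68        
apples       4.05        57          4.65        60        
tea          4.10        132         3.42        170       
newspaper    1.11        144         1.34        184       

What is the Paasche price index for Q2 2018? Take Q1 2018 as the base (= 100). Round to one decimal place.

109.6

Paasche price index uses current-period quantities as weights.
ΣP(Q2 2018)·Q(Q2 2018) = 1.96×44 + 15.60×58 + 0.19×68 + 4.65×60 + 3.42×170 + 1.34×184 = 86.24 + 904.8 + 12.92 + 279 + 581.4 + 246.56 = 2110.92
ΣP(Q1 2018)·Q(Q2 2018) = 2.24×44 + 11.49×58 + 0.24×68 + 4.05×60 + 4.10×170 + 1.11×184 = 98.56 + 666.42 + 16.32 + 243 + 697 + 204.24 = 1925.54
Index = 2110.92 / 1925.54 × 100 = 109.6274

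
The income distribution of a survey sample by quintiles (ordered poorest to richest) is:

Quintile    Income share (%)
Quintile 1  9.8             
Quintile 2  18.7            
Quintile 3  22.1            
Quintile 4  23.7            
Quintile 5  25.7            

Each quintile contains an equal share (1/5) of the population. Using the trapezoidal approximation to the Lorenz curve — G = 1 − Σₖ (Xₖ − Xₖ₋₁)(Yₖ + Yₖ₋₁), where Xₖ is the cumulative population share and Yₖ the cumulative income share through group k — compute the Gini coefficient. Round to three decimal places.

0.147

Cumulative income shares Yₖ: 0.0980, 0.2850, 0.5060, 0.7430, 1.0000
Σ (Xₖ−Xₖ₋₁)(Yₖ+Yₖ₋₁) = (1/5)(0.0980+0.0000) + (1/5)(0.2850+0.0980) + (1/5)(0.5060+0.2850) + (1/5)(0.7430+0.5060) + (1/5)(1.0000+0.7430)
  = 0.0196 + 0.0766 + 0.1582 + 0.2498 + 0.3486 = 0.8528
G = 1 − 0.8528 = 0.1472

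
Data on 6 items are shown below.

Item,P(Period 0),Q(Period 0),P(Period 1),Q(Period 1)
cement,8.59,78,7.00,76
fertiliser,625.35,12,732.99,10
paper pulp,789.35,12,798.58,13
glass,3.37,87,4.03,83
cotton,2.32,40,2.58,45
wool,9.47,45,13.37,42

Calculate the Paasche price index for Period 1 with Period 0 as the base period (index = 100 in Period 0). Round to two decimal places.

107.27

Paasche price index uses current-period quantities as weights.
ΣP(Period 1)·Q(Period 1) = 7.00×76 + 732.99×10 + 798.58×13 + 4.03×83 + 2.58×45 + 13.37×42 = 532 + 7329.9 + 10381.54 + 334.49 + 116.1 + 561.54 = 19255.57
ΣP(Period 0)·Q(Period 1) = 8.59×76 + 625.35×10 + 789.35×13 + 3.37×83 + 2.32×45 + 9.47×42 = 652.84 + 6253.5 + 10261.55 + 279.71 + 104.4 + 397.74 = 17949.74
Index = 19255.57 / 17949.74 × 100 = 107.2749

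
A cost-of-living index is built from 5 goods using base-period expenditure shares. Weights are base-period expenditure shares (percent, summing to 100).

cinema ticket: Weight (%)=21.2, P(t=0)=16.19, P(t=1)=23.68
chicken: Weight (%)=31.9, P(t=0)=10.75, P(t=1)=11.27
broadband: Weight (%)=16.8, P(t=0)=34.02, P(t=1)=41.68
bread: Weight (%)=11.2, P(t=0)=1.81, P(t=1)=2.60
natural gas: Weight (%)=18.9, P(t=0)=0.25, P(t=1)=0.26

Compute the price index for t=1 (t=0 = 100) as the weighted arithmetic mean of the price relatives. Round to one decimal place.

120.8

cinema ticket: 21.2 × (23.68/16.19) = 21.2 × 1.462631 = 31.0078
chicken: 31.9 × (11.27/10.75) = 31.9 × 1.048372 = 33.4431
broadband: 16.8 × (41.68/34.02) = 16.8 × 1.225162 = 20.5827
bread: 11.2 × (2.60/1.81) = 11.2 × 1.436464 = 16.0884
natural gas: 18.9 × (0.26/0.25) = 18.9 × 1.040000 = 19.6560
Index = Σ wᵢ·(p₁ᵢ/p₀ᵢ) = 31.0078 + 33.4431 + 20.5827 + 16.0884 + 19.6560 = 120.7780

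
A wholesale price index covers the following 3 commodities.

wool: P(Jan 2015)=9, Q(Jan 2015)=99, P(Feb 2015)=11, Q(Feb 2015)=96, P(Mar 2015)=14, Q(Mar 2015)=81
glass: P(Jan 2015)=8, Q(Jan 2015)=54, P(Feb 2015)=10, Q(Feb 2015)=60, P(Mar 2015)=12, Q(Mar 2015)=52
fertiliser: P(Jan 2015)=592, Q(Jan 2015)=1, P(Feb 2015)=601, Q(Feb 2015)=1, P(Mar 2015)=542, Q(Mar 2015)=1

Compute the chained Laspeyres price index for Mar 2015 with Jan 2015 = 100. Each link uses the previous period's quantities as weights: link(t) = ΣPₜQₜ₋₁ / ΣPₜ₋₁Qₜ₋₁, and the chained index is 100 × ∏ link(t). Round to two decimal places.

Link Jan 2015→Feb 2015:
ΣP(Feb 2015)Q(Jan 2015) = 11×99 + 10×54 + 601×1 = 1089 + 540 + 601 = 2230
ΣP(Jan 2015)Q(Jan 2015) = 9×99 + 8×54 + 592×1 = 891 + 432 + 592 = 1915
link = 2230/1915 = 1.164491
Link Feb 2015→Mar 2015:
ΣP(Mar 2015)Q(Feb 2015) = 14×96 + 12×60 + 542×1 = 1344 + 720 + 542 = 2606
ΣP(Feb 2015)Q(Feb 2015) = 11×96 + 10×60 + 601×1 = 1056 + 600 + 601 = 2257
link = 2606/2257 = 1.154630
Chained index = 100 × 1.164491 × 1.154630 = 134.4556

134.46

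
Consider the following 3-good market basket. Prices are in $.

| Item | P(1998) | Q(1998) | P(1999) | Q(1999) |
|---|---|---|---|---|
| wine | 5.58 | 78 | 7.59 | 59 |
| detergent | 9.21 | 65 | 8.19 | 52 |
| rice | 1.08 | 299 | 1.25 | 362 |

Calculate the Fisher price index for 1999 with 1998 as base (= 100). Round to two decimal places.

Laspeyres component (base-period weights):
ΣP(1999)Q(1998) = 7.59×78 + 8.19×65 + 1.25×299 = 592.02 + 532.35 + 373.75 = 1498.12
ΣP(1998)Q(1998) = 5.58×78 + 9.21×65 + 1.08×299 = 435.24 + 598.65 + 322.92 = 1356.81
L = 1498.12 / 1356.81 × 100 = 110.4149
Paasche component (current-period weights):
ΣP(1999)Q(1999) = 7.59×59 + 8.19×52 + 1.25×362 = 447.81 + 425.88 + 452.5 = 1326.19
ΣP(1998)Q(1999) = 5.58×59 + 9.21×52 + 1.08×362 = 329.22 + 478.92 + 390.96 = 1199.1
P = 1326.19 / 1199.1 × 100 = 110.5988
Fisher = √(L × P) = √(110.4149 × 110.5988) = 110.5068

110.51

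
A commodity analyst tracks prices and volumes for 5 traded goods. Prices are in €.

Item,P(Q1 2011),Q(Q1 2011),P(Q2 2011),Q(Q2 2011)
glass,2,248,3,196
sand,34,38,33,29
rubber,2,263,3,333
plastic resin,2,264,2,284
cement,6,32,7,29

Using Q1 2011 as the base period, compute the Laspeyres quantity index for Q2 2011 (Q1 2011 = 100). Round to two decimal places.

Laspeyres quantity index uses base-period prices as weights.
ΣP(Q1 2011)·Q(Q2 2011) = 2×196 + 34×29 + 2×333 + 2×284 + 6×29 = 392 + 986 + 666 + 568 + 174 = 2786
ΣP(Q1 2011)·Q(Q1 2011) = 2×248 + 34×38 + 2×263 + 2×264 + 6×32 = 496 + 1292 + 526 + 528 + 192 = 3034
Index = 2786 / 3034 × 100 = 91.8260

91.83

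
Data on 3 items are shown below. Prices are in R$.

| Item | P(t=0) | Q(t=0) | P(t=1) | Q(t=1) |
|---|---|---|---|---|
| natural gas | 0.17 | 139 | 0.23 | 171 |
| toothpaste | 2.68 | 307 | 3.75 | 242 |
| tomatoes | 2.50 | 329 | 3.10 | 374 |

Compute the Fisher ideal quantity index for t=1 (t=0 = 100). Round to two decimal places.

96.11

Laspeyres component (base-period weights):
ΣP(t=0)Q(t=1) = 0.17×171 + 2.68×242 + 2.50×374 = 29.07 + 648.56 + 935 = 1612.63
ΣP(t=0)Q(t=0) = 0.17×139 + 2.68×307 + 2.50×329 = 23.63 + 822.76 + 822.5 = 1668.89
L = 1612.63 / 1668.89 × 100 = 96.6289
Paasche component (current-period weights):
ΣP(t=1)Q(t=1) = 0.23×171 + 3.75×242 + 3.10×374 = 39.33 + 907.5 + 1159.4 = 2106.23
ΣP(t=1)Q(t=0) = 0.23×139 + 3.75×307 + 3.10×329 = 31.97 + 1151.25 + 1019.9 = 2203.12
P = 2106.23 / 2203.12 × 100 = 95.6021
Fisher = √(L × P) = √(96.6289 × 95.6021) = 96.1142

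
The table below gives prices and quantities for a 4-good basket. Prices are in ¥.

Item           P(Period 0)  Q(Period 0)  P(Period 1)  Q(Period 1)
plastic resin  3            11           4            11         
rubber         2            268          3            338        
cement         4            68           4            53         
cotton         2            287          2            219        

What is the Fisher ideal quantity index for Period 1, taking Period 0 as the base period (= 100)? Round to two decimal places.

Laspeyres component (base-period weights):
ΣP(Period 0)Q(Period 1) = 3×11 + 2×338 + 4×53 + 2×219 = 33 + 676 + 212 + 438 = 1359
ΣP(Period 0)Q(Period 0) = 3×11 + 2×268 + 4×68 + 2×287 = 33 + 536 + 272 + 574 = 1415
L = 1359 / 1415 × 100 = 96.0424
Paasche component (current-period weights):
ΣP(Period 1)Q(Period 1) = 4×11 + 3×338 + 4×53 + 2×219 = 44 + 1014 + 212 + 438 = 1708
ΣP(Period 1)Q(Period 0) = 4×11 + 3×268 + 4×68 + 2×287 = 44 + 804 + 272 + 574 = 1694
P = 1708 / 1694 × 100 = 100.8264
Fisher = √(L × P) = √(96.0424 × 100.8264) = 98.4054

98.41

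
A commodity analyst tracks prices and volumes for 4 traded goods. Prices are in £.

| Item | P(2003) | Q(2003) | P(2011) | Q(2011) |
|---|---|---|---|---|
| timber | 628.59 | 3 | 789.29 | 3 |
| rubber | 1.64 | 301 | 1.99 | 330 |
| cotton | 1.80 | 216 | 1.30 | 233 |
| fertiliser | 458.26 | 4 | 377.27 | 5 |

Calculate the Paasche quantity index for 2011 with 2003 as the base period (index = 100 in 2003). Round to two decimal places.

Paasche quantity index uses current-period prices as weights.
ΣP(2011)·Q(2011) = 789.29×3 + 1.99×330 + 1.30×233 + 377.27×5 = 2367.87 + 656.7 + 302.9 + 1886.35 = 5213.82
ΣP(2011)·Q(2003) = 789.29×3 + 1.99×301 + 1.30×216 + 377.27×4 = 2367.87 + 598.99 + 280.8 + 1509.08 = 4756.74
Index = 5213.82 / 4756.74 × 100 = 109.6091

109.61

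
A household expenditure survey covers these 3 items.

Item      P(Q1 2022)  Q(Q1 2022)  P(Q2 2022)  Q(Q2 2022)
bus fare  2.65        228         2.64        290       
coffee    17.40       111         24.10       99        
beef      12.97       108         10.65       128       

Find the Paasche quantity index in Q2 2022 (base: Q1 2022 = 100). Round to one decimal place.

102.0

Paasche quantity index uses current-period prices as weights.
ΣP(Q2 2022)·Q(Q2 2022) = 2.64×290 + 24.10×99 + 10.65×128 = 765.6 + 2385.9 + 1363.2 = 4514.7
ΣP(Q2 2022)·Q(Q1 2022) = 2.64×228 + 24.10×111 + 10.65×108 = 601.92 + 2675.1 + 1150.2 = 4427.22
Index = 4514.7 / 4427.22 × 100 = 101.9760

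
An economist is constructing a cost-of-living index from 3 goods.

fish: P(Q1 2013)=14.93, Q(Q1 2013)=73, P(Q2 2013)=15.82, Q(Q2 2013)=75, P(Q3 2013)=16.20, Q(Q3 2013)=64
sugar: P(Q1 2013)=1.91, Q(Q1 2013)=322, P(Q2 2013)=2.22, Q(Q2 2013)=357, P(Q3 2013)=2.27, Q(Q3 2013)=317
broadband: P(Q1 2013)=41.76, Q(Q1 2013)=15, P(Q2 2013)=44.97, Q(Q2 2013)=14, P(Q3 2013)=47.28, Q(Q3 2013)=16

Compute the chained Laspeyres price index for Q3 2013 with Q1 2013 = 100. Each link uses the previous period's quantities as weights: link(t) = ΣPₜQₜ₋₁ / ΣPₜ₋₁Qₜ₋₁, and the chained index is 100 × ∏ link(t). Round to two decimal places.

112.43

Link Q1 2013→Q2 2013:
ΣP(Q2 2013)Q(Q1 2013) = 15.82×73 + 2.22×322 + 44.97×15 = 1154.86 + 714.84 + 674.55 = 2544.25
ΣP(Q1 2013)Q(Q1 2013) = 14.93×73 + 1.91×322 + 41.76×15 = 1089.89 + 615.02 + 626.4 = 2331.31
link = 2544.25/2331.31 = 1.091339
Link Q2 2013→Q3 2013:
ΣP(Q3 2013)Q(Q2 2013) = 16.20×75 + 2.27×357 + 47.28×14 = 1215 + 810.39 + 661.92 = 2687.31
ΣP(Q2 2013)Q(Q2 2013) = 15.82×75 + 2.22×357 + 44.97×14 = 1186.5 + 792.54 + 629.58 = 2608.62
link = 2687.31/2608.62 = 1.030165
Chained index = 100 × 1.091339 × 1.030165 = 112.4260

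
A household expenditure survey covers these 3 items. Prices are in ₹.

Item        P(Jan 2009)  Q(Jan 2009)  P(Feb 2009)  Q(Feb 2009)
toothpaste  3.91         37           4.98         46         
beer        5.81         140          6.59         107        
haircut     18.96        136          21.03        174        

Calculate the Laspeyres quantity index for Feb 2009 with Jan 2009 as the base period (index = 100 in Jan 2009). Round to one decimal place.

115.9

Laspeyres quantity index uses base-period prices as weights.
ΣP(Jan 2009)·Q(Feb 2009) = 3.91×46 + 5.81×107 + 18.96×174 = 179.86 + 621.67 + 3299.04 = 4100.57
ΣP(Jan 2009)·Q(Jan 2009) = 3.91×37 + 5.81×140 + 18.96×136 = 144.67 + 813.4 + 2578.56 = 3536.63
Index = 4100.57 / 3536.63 × 100 = 115.9457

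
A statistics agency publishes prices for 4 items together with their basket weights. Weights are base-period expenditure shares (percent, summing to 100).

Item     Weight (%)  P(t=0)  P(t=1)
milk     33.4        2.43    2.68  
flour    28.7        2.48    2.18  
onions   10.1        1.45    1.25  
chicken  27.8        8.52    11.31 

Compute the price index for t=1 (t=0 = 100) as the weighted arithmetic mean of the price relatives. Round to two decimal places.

107.67

milk: 33.4 × (2.68/2.43) = 33.4 × 1.102881 = 36.8362
flour: 28.7 × (2.18/2.48) = 28.7 × 0.879032 = 25.2282
onions: 10.1 × (1.25/1.45) = 10.1 × 0.862069 = 8.7069
chicken: 27.8 × (11.31/8.52) = 27.8 × 1.327465 = 36.9035
Index = Σ wᵢ·(p₁ᵢ/p₀ᵢ) = 36.8362 + 25.2282 + 8.7069 + 36.9035 = 107.6749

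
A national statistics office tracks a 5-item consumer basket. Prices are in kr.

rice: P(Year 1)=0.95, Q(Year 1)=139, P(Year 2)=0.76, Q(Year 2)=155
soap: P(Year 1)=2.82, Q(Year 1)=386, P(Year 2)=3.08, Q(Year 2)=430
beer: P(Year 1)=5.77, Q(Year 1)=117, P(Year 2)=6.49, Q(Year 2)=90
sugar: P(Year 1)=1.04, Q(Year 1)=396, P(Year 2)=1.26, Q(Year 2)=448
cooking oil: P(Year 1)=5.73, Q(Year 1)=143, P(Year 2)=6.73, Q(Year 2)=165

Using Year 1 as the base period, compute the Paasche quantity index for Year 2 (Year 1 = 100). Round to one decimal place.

105.3

Paasche quantity index uses current-period prices as weights.
ΣP(Year 2)·Q(Year 2) = 0.76×155 + 3.08×430 + 6.49×90 + 1.26×448 + 6.73×165 = 117.8 + 1324.4 + 584.1 + 564.48 + 1110.45 = 3701.23
ΣP(Year 2)·Q(Year 1) = 0.76×139 + 3.08×386 + 6.49×117 + 1.26×396 + 6.73×143 = 105.64 + 1188.88 + 759.33 + 498.96 + 962.39 = 3515.2
Index = 3701.23 / 3515.2 × 100 = 105.2922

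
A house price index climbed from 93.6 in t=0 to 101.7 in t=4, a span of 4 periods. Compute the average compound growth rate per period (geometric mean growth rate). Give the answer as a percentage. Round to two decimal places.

Growth factor = (101.7/93.6)^(1/4) = (1.086538)^(1/4) = 1.020966
Growth rate = 1.020966 − 1 = 0.020966 = 2.0966%

2.10%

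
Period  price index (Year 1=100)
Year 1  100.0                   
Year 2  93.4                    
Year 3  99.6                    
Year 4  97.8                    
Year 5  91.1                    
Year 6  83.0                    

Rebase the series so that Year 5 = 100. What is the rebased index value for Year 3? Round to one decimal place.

Rebased(Year 3) = 99.6 / 91.1 × 100 = 109.3304

109.3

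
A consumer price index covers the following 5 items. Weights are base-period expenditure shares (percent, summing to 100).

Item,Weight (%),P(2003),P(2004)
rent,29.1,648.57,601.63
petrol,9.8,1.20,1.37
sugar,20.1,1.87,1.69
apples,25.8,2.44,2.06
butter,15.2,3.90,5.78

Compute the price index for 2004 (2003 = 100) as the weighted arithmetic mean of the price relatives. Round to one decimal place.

rent: 29.1 × (601.63/648.57) = 29.1 × 0.927625 = 26.9939
petrol: 9.8 × (1.37/1.20) = 9.8 × 1.141667 = 11.1883
sugar: 20.1 × (1.69/1.87) = 20.1 × 0.903743 = 18.1652
apples: 25.8 × (2.06/2.44) = 25.8 × 0.844262 = 21.7820
butter: 15.2 × (5.78/3.90) = 15.2 × 1.482051 = 22.5272
Index = Σ wᵢ·(p₁ᵢ/p₀ᵢ) = 26.9939 + 11.1883 + 18.1652 + 21.7820 + 22.5272 = 100.6566

100.7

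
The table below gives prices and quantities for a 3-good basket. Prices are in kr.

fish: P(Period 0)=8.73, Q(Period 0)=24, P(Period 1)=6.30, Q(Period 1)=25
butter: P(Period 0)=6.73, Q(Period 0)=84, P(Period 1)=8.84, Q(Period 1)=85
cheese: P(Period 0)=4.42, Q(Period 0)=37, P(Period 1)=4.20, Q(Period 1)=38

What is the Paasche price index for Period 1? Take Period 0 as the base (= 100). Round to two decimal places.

Paasche price index uses current-period quantities as weights.
ΣP(Period 1)·Q(Period 1) = 6.30×25 + 8.84×85 + 4.20×38 = 157.5 + 751.4 + 159.6 = 1068.5
ΣP(Period 0)·Q(Period 1) = 8.73×25 + 6.73×85 + 4.42×38 = 218.25 + 572.05 + 167.96 = 958.26
Index = 1068.5 / 958.26 × 100 = 111.5042

111.50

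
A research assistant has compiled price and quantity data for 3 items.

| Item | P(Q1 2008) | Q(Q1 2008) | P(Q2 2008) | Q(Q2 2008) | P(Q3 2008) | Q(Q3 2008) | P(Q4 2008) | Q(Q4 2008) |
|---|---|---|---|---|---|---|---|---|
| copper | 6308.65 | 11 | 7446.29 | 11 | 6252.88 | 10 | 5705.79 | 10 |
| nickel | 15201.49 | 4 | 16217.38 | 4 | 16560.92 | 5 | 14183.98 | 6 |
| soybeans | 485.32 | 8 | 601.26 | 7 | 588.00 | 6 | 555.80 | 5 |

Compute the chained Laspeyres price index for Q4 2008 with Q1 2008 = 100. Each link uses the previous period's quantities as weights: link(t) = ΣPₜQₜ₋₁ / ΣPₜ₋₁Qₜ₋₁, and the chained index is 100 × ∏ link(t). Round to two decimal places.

91.90

Link Q1 2008→Q2 2008:
ΣP(Q2 2008)Q(Q1 2008) = 7446.29×11 + 16217.38×4 + 601.26×8 = 81909.19 + 64869.52 + 4810.08 = 151588.79
ΣP(Q1 2008)Q(Q1 2008) = 6308.65×11 + 15201.49×4 + 485.32×8 = 69395.15 + 60805.96 + 3882.56 = 134083.67
link = 151588.79/134083.67 = 1.130554
Link Q2 2008→Q3 2008:
ΣP(Q3 2008)Q(Q2 2008) = 6252.88×11 + 16560.92×4 + 588.00×7 = 68781.68 + 66243.68 + 4116 = 139141.36
ΣP(Q2 2008)Q(Q2 2008) = 7446.29×11 + 16217.38×4 + 601.26×7 = 81909.19 + 64869.52 + 4208.82 = 150987.53
link = 139141.36/150987.53 = 0.921542
Link Q3 2008→Q4 2008:
ΣP(Q4 2008)Q(Q3 2008) = 5705.79×10 + 14183.98×5 + 555.80×6 = 57057.9 + 70919.9 + 3334.8 = 131312.6
ΣP(Q3 2008)Q(Q3 2008) = 6252.88×10 + 16560.92×5 + 588.00×6 = 62528.8 + 82804.6 + 3528 = 148861.4
link = 131312.6/148861.4 = 0.882113
Chained index = 100 × 1.130554 × 0.921542 × 0.882113 = 91.9032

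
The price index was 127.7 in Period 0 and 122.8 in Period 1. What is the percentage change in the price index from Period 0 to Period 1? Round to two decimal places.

-3.84%

Change = (122.8 − 127.7) / 127.7 × 100
       = -4.9 / 127.7 × 100 = -3.8371%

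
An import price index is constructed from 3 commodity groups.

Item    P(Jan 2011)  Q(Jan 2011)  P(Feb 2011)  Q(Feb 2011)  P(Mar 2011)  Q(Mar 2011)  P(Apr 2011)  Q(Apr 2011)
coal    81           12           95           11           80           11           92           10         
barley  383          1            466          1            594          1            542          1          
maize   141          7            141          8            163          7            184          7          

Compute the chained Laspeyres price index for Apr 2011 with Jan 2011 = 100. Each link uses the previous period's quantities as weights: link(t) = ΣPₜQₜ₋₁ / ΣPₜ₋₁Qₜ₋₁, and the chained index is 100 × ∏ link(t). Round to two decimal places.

126.67

Link Jan 2011→Feb 2011:
ΣP(Feb 2011)Q(Jan 2011) = 95×12 + 466×1 + 141×7 = 1140 + 466 + 987 = 2593
ΣP(Jan 2011)Q(Jan 2011) = 81×12 + 383×1 + 141×7 = 972 + 383 + 987 = 2342
link = 2593/2342 = 1.107173
Link Feb 2011→Mar 2011:
ΣP(Mar 2011)Q(Feb 2011) = 80×11 + 594×1 + 163×8 = 880 + 594 + 1304 = 2778
ΣP(Feb 2011)Q(Feb 2011) = 95×11 + 466×1 + 141×8 = 1045 + 466 + 1128 = 2639
link = 2778/2639 = 1.052671
Link Mar 2011→Apr 2011:
ΣP(Apr 2011)Q(Mar 2011) = 92×11 + 542×1 + 184×7 = 1012 + 542 + 1288 = 2842
ΣP(Mar 2011)Q(Mar 2011) = 80×11 + 594×1 + 163×7 = 880 + 594 + 1141 = 2615
link = 2842/2615 = 1.086807
Chained index = 100 × 1.107173 × 1.052671 × 1.086807 = 126.6662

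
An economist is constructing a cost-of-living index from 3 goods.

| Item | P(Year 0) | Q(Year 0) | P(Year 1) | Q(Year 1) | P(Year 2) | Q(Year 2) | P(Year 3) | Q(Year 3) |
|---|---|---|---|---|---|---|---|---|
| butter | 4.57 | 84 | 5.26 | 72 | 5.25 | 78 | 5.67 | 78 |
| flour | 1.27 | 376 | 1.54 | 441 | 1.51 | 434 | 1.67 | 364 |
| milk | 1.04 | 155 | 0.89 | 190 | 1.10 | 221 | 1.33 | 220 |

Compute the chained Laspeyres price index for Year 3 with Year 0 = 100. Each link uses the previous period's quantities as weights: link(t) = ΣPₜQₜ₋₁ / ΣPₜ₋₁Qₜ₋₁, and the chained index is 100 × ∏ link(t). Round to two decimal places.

129.26

Link Year 0→Year 1:
ΣP(Year 1)Q(Year 0) = 5.26×84 + 1.54×376 + 0.89×155 = 441.84 + 579.04 + 137.95 = 1158.83
ΣP(Year 0)Q(Year 0) = 4.57×84 + 1.27×376 + 1.04×155 = 383.88 + 477.52 + 161.2 = 1022.6
link = 1158.83/1022.6 = 1.133219
Link Year 1→Year 2:
ΣP(Year 2)Q(Year 1) = 5.25×72 + 1.51×441 + 1.10×190 = 378 + 665.91 + 209 = 1252.91
ΣP(Year 1)Q(Year 1) = 5.26×72 + 1.54×441 + 0.89×190 = 378.72 + 679.14 + 169.1 = 1226.96
link = 1252.91/1226.96 = 1.021150
Link Year 2→Year 3:
ΣP(Year 3)Q(Year 2) = 5.67×78 + 1.67×434 + 1.33×221 = 442.26 + 724.78 + 293.93 = 1460.97
ΣP(Year 2)Q(Year 2) = 5.25×78 + 1.51×434 + 1.10×221 = 409.5 + 655.34 + 243.1 = 1307.94
link = 1460.97/1307.94 = 1.117001
Chained index = 100 × 1.133219 × 1.021150 × 1.117001 = 129.2578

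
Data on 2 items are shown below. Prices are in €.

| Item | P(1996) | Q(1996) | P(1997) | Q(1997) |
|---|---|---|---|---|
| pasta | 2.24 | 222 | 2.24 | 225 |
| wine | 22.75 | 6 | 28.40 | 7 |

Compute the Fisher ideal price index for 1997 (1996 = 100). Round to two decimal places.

Laspeyres component (base-period weights):
ΣP(1997)Q(1996) = 2.24×222 + 28.40×6 = 497.28 + 170.4 = 667.68
ΣP(1996)Q(1996) = 2.24×222 + 22.75×6 = 497.28 + 136.5 = 633.78
L = 667.68 / 633.78 × 100 = 105.3489
Paasche component (current-period weights):
ΣP(1997)Q(1997) = 2.24×225 + 28.40×7 = 504 + 198.8 = 702.8
ΣP(1996)Q(1997) = 2.24×225 + 22.75×7 = 504 + 159.25 = 663.25
P = 702.8 / 663.25 × 100 = 105.9631
Fisher = √(L × P) = √(105.3489 × 105.9631) = 105.6555

105.66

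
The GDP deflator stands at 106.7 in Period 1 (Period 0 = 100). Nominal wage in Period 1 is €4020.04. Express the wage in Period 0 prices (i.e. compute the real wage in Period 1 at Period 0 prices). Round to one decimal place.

3767.6

Real = Nominal ÷ (Index/100) = 4020.04 ÷ (106.7/100)
     = 4020.04 ÷ 1.067 = 3767.6101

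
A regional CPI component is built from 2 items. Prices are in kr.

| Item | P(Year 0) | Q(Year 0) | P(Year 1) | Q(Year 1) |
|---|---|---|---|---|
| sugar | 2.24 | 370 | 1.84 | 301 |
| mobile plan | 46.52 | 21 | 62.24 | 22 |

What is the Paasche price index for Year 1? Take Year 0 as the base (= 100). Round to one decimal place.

Paasche price index uses current-period quantities as weights.
ΣP(Year 1)·Q(Year 1) = 1.84×301 + 62.24×22 = 553.84 + 1369.28 = 1923.12
ΣP(Year 0)·Q(Year 1) = 2.24×301 + 46.52×22 = 674.24 + 1023.44 = 1697.68
Index = 1923.12 / 1697.68 × 100 = 113.2793

113.3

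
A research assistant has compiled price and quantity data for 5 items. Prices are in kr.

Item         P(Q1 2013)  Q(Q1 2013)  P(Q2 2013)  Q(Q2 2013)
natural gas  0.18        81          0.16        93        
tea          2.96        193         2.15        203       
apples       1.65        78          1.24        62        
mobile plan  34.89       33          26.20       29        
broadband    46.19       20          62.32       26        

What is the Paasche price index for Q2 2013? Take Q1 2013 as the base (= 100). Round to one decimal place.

99.2

Paasche price index uses current-period quantities as weights.
ΣP(Q2 2013)·Q(Q2 2013) = 0.16×93 + 2.15×203 + 1.24×62 + 26.20×29 + 62.32×26 = 14.88 + 436.45 + 76.88 + 759.8 + 1620.32 = 2908.33
ΣP(Q1 2013)·Q(Q2 2013) = 0.18×93 + 2.96×203 + 1.65×62 + 34.89×29 + 46.19×26 = 16.74 + 600.88 + 102.3 + 1011.81 + 1200.94 = 2932.67
Index = 2908.33 / 2932.67 × 100 = 99.1700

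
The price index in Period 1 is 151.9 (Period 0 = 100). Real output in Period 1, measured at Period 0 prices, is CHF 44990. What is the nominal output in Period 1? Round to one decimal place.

Nominal = Real × (Index/100) = 44990 × (151.9/100)
        = 44990 × 1.519 = 68339.8100

68339.8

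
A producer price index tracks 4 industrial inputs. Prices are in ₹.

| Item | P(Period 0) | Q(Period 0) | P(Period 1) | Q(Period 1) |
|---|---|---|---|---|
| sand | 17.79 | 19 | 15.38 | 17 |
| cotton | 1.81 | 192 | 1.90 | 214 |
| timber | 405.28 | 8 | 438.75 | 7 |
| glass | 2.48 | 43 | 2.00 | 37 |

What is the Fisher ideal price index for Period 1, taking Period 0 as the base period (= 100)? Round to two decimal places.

105.40

Laspeyres component (base-period weights):
ΣP(Period 1)Q(Period 0) = 15.38×19 + 1.90×192 + 438.75×8 + 2.00×43 = 292.22 + 364.8 + 3510 + 86 = 4253.02
ΣP(Period 0)Q(Period 0) = 17.79×19 + 1.81×192 + 405.28×8 + 2.48×43 = 338.01 + 347.52 + 3242.24 + 106.64 = 4034.41
L = 4253.02 / 4034.41 × 100 = 105.4186
Paasche component (current-period weights):
ΣP(Period 1)Q(Period 1) = 15.38×17 + 1.90×214 + 438.75×7 + 2.00×37 = 261.46 + 406.6 + 3071.25 + 74 = 3813.31
ΣP(Period 0)Q(Period 1) = 17.79×17 + 1.81×214 + 405.28×7 + 2.48×37 = 302.43 + 387.34 + 2836.96 + 91.76 = 3618.49
P = 3813.31 / 3618.49 × 100 = 105.3840
Fisher = √(L × P) = √(105.4186 × 105.3840) = 105.4013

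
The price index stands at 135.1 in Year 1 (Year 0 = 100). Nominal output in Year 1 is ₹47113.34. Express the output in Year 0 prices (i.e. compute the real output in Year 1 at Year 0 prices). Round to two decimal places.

Real = Nominal ÷ (Index/100) = 47113.34 ÷ (135.1/100)
     = 47113.34 ÷ 1.351 = 34872.9386

34872.94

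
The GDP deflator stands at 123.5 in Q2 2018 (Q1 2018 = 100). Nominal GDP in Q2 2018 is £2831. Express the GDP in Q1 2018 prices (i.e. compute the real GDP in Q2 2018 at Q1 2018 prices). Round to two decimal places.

2292.31

Real = Nominal ÷ (Index/100) = 2831 ÷ (123.5/100)
     = 2831 ÷ 1.235 = 2292.3077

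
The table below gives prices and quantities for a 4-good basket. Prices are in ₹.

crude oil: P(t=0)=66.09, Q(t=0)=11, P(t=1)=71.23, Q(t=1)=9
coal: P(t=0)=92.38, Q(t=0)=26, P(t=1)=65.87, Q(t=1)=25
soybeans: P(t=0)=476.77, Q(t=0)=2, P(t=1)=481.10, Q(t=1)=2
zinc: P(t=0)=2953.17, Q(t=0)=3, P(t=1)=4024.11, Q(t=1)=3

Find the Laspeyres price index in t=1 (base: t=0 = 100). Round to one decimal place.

120.0

Laspeyres price index uses base-period quantities as weights.
ΣP(t=1)·Q(t=0) = 71.23×11 + 65.87×26 + 481.10×2 + 4024.11×3 = 783.53 + 1712.62 + 962.2 + 12072.33 = 15530.68
ΣP(t=0)·Q(t=0) = 66.09×11 + 92.38×26 + 476.77×2 + 2953.17×3 = 726.99 + 2401.88 + 953.54 + 8859.51 = 12941.92
Index = 15530.68 / 12941.92 × 100 = 120.0029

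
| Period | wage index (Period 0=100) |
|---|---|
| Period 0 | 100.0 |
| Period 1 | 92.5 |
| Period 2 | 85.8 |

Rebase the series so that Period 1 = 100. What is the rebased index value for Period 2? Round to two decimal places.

92.76

Rebased(Period 2) = 85.8 / 92.5 × 100 = 92.7568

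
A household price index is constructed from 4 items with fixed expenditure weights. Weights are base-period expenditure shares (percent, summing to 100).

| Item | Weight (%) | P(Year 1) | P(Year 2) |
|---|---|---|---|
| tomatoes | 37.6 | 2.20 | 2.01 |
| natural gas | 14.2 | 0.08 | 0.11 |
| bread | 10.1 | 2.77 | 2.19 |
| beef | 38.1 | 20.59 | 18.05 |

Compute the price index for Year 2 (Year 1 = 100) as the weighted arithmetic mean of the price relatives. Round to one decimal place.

95.3

tomatoes: 37.6 × (2.01/2.20) = 37.6 × 0.913636 = 34.3527
natural gas: 14.2 × (0.11/0.08) = 14.2 × 1.375000 = 19.5250
bread: 10.1 × (2.19/2.77) = 10.1 × 0.790614 = 7.9852
beef: 38.1 × (18.05/20.59) = 38.1 × 0.876639 = 33.4000
Index = Σ wᵢ·(p₁ᵢ/p₀ᵢ) = 34.3527 + 19.5250 + 7.9852 + 33.4000 = 95.2629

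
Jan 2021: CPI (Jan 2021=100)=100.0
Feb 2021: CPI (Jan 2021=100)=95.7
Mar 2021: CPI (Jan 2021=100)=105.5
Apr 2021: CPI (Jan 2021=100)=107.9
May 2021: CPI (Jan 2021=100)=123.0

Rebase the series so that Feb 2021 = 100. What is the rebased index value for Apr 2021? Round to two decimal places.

Rebased(Apr 2021) = 107.9 / 95.7 × 100 = 112.7482

112.75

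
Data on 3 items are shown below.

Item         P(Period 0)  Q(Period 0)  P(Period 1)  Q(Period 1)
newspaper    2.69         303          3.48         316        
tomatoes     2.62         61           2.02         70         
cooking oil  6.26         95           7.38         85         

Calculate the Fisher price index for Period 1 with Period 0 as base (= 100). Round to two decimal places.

Laspeyres component (base-period weights):
ΣP(Period 1)Q(Period 0) = 3.48×303 + 2.02×61 + 7.38×95 = 1054.44 + 123.22 + 701.1 = 1878.76
ΣP(Period 0)Q(Period 0) = 2.69×303 + 2.62×61 + 6.26×95 = 815.07 + 159.82 + 594.7 = 1569.59
L = 1878.76 / 1569.59 × 100 = 119.6975
Paasche component (current-period weights):
ΣP(Period 1)Q(Period 1) = 3.48×316 + 2.02×70 + 7.38×85 = 1099.68 + 141.4 + 627.3 = 1868.38
ΣP(Period 0)Q(Period 1) = 2.69×316 + 2.62×70 + 6.26×85 = 850.04 + 183.4 + 532.1 = 1565.54
P = 1868.38 / 1565.54 × 100 = 119.3441
Fisher = √(L × P) = √(119.6975 × 119.3441) = 119.5207

119.52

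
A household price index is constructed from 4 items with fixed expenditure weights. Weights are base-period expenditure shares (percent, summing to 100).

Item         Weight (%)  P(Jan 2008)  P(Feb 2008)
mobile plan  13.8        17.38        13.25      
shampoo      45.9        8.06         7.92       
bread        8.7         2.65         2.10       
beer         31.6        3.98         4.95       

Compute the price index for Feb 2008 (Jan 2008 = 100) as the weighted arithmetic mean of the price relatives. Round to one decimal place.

mobile plan: 13.8 × (13.25/17.38) = 13.8 × 0.762371 = 10.5207
shampoo: 45.9 × (7.92/8.06) = 45.9 × 0.982630 = 45.1027
bread: 8.7 × (2.10/2.65) = 8.7 × 0.792453 = 6.8943
beer: 31.6 × (4.95/3.98) = 31.6 × 1.243719 = 39.3015
Index = Σ wᵢ·(p₁ᵢ/p₀ᵢ) = 10.5207 + 45.1027 + 6.8943 + 39.3015 = 101.8193

101.8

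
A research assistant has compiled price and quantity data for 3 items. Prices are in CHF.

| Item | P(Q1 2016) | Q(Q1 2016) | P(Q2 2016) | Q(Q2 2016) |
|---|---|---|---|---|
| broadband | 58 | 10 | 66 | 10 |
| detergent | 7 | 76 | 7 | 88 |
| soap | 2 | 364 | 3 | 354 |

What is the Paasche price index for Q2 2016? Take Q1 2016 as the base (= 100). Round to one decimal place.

122.8

Paasche price index uses current-period quantities as weights.
ΣP(Q2 2016)·Q(Q2 2016) = 66×10 + 7×88 + 3×354 = 660 + 616 + 1062 = 2338
ΣP(Q1 2016)·Q(Q2 2016) = 58×10 + 7×88 + 2×354 = 580 + 616 + 708 = 1904
Index = 2338 / 1904 × 100 = 122.7941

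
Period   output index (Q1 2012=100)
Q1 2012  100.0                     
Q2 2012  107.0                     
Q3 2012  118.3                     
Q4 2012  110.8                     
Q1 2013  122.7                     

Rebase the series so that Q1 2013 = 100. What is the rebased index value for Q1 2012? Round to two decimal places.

81.50

Rebased(Q1 2012) = 100.0 / 122.7 × 100 = 81.4996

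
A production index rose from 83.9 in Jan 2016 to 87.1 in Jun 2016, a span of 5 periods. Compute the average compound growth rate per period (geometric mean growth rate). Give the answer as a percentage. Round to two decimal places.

0.75%

Growth factor = (87.1/83.9)^(1/5) = (1.038141)^(1/5) = 1.007514
Growth rate = 1.007514 − 1 = 0.007514 = 0.7514%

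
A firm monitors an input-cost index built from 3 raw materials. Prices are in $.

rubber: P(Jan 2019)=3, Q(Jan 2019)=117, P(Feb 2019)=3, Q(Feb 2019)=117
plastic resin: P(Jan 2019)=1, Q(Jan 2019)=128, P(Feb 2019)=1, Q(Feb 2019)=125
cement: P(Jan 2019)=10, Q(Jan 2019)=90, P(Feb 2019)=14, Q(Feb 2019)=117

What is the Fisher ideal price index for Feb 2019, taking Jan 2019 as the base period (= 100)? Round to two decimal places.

Laspeyres component (base-period weights):
ΣP(Feb 2019)Q(Jan 2019) = 3×117 + 1×128 + 14×90 = 351 + 128 + 1260 = 1739
ΣP(Jan 2019)Q(Jan 2019) = 3×117 + 1×128 + 10×90 = 351 + 128 + 900 = 1379
L = 1739 / 1379 × 100 = 126.1059
Paasche component (current-period weights):
ΣP(Feb 2019)Q(Feb 2019) = 3×117 + 1×125 + 14×117 = 351 + 125 + 1638 = 2114
ΣP(Jan 2019)Q(Feb 2019) = 3×117 + 1×125 + 10×117 = 351 + 125 + 1170 = 1646
P = 2114 / 1646 × 100 = 128.4326
Fisher = √(L × P) = √(126.1059 × 128.4326) = 127.2639

127.26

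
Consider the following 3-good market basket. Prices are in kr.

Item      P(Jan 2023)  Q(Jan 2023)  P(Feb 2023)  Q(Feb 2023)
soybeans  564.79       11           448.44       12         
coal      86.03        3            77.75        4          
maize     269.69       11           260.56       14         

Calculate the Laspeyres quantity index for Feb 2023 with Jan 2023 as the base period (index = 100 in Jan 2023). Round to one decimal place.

115.5

Laspeyres quantity index uses base-period prices as weights.
ΣP(Jan 2023)·Q(Feb 2023) = 564.79×12 + 86.03×4 + 269.69×14 = 6777.48 + 344.12 + 3775.66 = 10897.26
ΣP(Jan 2023)·Q(Jan 2023) = 564.79×11 + 86.03×3 + 269.69×11 = 6212.69 + 258.09 + 2966.59 = 9437.37
Index = 10897.26 / 9437.37 × 100 = 115.4692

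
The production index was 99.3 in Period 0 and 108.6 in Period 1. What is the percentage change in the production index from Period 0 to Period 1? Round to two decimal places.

9.37%

Change = (108.6 − 99.3) / 99.3 × 100
       = 9.3 / 99.3 × 100 = 9.3656%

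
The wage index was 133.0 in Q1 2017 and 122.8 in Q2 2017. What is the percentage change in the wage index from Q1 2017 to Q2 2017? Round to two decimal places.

-7.67%

Change = (122.8 − 133.0) / 133.0 × 100
       = -10.2 / 133.0 × 100 = -7.6692%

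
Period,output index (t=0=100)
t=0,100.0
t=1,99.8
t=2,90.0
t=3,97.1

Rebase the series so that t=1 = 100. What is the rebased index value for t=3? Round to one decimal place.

Rebased(t=3) = 97.1 / 99.8 × 100 = 97.2946

97.3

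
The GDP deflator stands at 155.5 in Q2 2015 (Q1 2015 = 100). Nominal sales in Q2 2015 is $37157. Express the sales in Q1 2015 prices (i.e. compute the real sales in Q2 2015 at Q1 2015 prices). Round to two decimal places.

Real = Nominal ÷ (Index/100) = 37157 ÷ (155.5/100)
     = 37157 ÷ 1.555 = 23895.1768

23895.18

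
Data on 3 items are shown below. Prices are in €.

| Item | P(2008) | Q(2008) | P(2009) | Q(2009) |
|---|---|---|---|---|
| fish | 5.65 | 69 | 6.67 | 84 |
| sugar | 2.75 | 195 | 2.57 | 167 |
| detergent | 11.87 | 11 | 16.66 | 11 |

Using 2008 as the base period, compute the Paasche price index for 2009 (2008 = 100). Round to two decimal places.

110.18

Paasche price index uses current-period quantities as weights.
ΣP(2009)·Q(2009) = 6.67×84 + 2.57×167 + 16.66×11 = 560.28 + 429.19 + 183.26 = 1172.73
ΣP(2008)·Q(2009) = 5.65×84 + 2.75×167 + 11.87×11 = 474.6 + 459.25 + 130.57 = 1064.42
Index = 1172.73 / 1064.42 × 100 = 110.1755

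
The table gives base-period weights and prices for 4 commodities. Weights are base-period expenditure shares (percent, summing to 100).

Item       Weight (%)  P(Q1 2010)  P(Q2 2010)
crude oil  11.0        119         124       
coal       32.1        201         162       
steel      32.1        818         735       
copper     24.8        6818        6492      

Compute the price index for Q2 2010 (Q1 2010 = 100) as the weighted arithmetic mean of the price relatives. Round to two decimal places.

89.79

crude oil: 11.0 × (124/119) = 11.0 × 1.042017 = 11.4622
coal: 32.1 × (162/201) = 32.1 × 0.805970 = 25.8716
steel: 32.1 × (735/818) = 32.1 × 0.898533 = 28.8429
copper: 24.8 × (6492/6818) = 24.8 × 0.952185 = 23.6142
Index = Σ wᵢ·(p₁ᵢ/p₀ᵢ) = 11.4622 + 25.8716 + 28.8429 + 23.6142 = 89.7909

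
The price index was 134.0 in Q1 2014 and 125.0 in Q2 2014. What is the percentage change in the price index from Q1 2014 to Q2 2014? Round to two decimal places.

Change = (125.0 − 134.0) / 134.0 × 100
       = -9.0 / 134.0 × 100 = -6.7164%

-6.72%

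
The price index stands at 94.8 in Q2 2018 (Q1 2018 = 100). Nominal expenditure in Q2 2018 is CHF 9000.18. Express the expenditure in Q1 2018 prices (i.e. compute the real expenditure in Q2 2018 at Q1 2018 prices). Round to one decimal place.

Real = Nominal ÷ (Index/100) = 9000.18 ÷ (94.8/100)
     = 9000.18 ÷ 0.948 = 9493.8608

9493.9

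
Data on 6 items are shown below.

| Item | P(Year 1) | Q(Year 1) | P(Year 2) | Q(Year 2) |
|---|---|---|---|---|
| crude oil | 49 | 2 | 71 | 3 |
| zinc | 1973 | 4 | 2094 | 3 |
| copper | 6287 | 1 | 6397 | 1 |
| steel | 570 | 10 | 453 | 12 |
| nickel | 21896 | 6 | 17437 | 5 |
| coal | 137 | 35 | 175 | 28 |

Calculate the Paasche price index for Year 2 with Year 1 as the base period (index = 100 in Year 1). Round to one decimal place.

83.3

Paasche price index uses current-period quantities as weights.
ΣP(Year 2)·Q(Year 2) = 71×3 + 2094×3 + 6397×1 + 453×12 + 17437×5 + 175×28 = 213 + 6282 + 6397 + 5436 + 87185 + 4900 = 110413
ΣP(Year 1)·Q(Year 2) = 49×3 + 1973×3 + 6287×1 + 570×12 + 21896×5 + 137×28 = 147 + 5919 + 6287 + 6840 + 109480 + 3836 = 132509
Index = 110413 / 132509 × 100 = 83.3249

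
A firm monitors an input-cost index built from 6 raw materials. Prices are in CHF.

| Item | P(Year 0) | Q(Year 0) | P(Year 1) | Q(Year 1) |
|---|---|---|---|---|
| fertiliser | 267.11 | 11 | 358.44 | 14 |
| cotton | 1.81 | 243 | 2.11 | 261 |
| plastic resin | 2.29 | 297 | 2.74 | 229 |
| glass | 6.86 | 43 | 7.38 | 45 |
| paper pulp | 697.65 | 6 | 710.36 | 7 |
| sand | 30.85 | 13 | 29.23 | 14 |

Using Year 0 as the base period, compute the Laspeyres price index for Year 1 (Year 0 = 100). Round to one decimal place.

114.4

Laspeyres price index uses base-period quantities as weights.
ΣP(Year 1)·Q(Year 0) = 358.44×11 + 2.11×243 + 2.74×297 + 7.38×43 + 710.36×6 + 29.23×13 = 3942.84 + 512.73 + 813.78 + 317.34 + 4262.16 + 379.99 = 10228.84
ΣP(Year 0)·Q(Year 0) = 267.11×11 + 1.81×243 + 2.29×297 + 6.86×43 + 697.65×6 + 30.85×13 = 2938.21 + 439.83 + 680.13 + 294.98 + 4185.9 + 401.05 = 8940.1
Index = 10228.84 / 8940.1 × 100 = 114.4153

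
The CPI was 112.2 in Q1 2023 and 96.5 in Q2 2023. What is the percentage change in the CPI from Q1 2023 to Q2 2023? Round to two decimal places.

Change = (96.5 − 112.2) / 112.2 × 100
       = -15.7 / 112.2 × 100 = -13.9929%

-13.99%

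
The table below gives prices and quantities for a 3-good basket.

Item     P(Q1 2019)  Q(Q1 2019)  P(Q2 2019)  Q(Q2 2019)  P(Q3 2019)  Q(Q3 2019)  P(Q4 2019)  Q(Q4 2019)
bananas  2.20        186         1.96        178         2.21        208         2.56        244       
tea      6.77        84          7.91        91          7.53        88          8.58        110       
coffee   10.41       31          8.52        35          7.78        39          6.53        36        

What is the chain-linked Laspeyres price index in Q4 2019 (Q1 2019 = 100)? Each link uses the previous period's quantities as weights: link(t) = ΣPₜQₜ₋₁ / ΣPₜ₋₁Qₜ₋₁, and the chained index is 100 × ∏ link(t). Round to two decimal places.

106.29

Link Q1 2019→Q2 2019:
ΣP(Q2 2019)Q(Q1 2019) = 1.96×186 + 7.91×84 + 8.52×31 = 364.56 + 664.44 + 264.12 = 1293.12
ΣP(Q1 2019)Q(Q1 2019) = 2.20×186 + 6.77×84 + 10.41×31 = 409.2 + 568.68 + 322.71 = 1300.59
link = 1293.12/1300.59 = 0.994256
Link Q2 2019→Q3 2019:
ΣP(Q3 2019)Q(Q2 2019) = 2.21×178 + 7.53×91 + 7.78×35 = 393.38 + 685.23 + 272.3 = 1350.91
ΣP(Q2 2019)Q(Q2 2019) = 1.96×178 + 7.91×91 + 8.52×35 = 348.88 + 719.81 + 298.2 = 1366.89
link = 1350.91/1366.89 = 0.988309
Link Q3 2019→Q4 2019:
ΣP(Q4 2019)Q(Q3 2019) = 2.56×208 + 8.58×88 + 6.53×39 = 532.48 + 755.04 + 254.67 = 1542.19
ΣP(Q3 2019)Q(Q3 2019) = 2.21×208 + 7.53×88 + 7.78×39 = 459.68 + 662.64 + 303.42 = 1425.74
link = 1542.19/1425.74 = 1.081677
Chained index = 100 × 0.994256 × 0.988309 × 1.081677 = 106.2891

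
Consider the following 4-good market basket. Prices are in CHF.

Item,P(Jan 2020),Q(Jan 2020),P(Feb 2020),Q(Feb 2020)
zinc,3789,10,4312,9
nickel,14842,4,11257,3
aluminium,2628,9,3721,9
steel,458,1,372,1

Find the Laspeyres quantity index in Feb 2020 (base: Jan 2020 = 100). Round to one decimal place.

Laspeyres quantity index uses base-period prices as weights.
ΣP(Jan 2020)·Q(Feb 2020) = 3789×9 + 14842×3 + 2628×9 + 458×1 = 34101 + 44526 + 23652 + 458 = 102737
ΣP(Jan 2020)·Q(Jan 2020) = 3789×10 + 14842×4 + 2628×9 + 458×1 = 37890 + 59368 + 23652 + 458 = 121368
Index = 102737 / 121368 × 100 = 84.6492

84.6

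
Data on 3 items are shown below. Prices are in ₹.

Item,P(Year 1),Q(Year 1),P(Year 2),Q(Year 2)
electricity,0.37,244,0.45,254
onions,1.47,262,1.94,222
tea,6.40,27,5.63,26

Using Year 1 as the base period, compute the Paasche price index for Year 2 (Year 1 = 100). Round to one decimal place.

117.8

Paasche price index uses current-period quantities as weights.
ΣP(Year 2)·Q(Year 2) = 0.45×254 + 1.94×222 + 5.63×26 = 114.3 + 430.68 + 146.38 = 691.36
ΣP(Year 1)·Q(Year 2) = 0.37×254 + 1.47×222 + 6.40×26 = 93.98 + 326.34 + 166.4 = 586.72
Index = 691.36 / 586.72 × 100 = 117.8347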